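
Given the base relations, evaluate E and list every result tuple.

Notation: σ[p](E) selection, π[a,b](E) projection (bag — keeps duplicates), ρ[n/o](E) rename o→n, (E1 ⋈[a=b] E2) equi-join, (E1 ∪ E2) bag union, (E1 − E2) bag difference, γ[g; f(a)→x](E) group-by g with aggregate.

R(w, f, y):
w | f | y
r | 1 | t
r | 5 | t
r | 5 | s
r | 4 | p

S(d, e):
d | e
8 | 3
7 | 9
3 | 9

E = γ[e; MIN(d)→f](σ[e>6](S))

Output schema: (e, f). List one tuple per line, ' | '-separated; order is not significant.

Row counts bottom-up:
  S → 3
  σ[e>6](S) → 2
  γ[e; MIN(d)→f](σ[e>6](S)) → 1

== RESULT ==
e | f
9 | 3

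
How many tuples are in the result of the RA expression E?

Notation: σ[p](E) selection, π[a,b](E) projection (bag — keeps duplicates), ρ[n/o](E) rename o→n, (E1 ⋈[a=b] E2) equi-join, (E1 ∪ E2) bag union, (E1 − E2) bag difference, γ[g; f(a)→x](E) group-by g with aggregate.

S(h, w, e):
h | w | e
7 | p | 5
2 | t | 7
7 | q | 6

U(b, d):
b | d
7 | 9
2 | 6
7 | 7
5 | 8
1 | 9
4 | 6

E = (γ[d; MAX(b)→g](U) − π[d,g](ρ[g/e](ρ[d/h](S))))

Row counts bottom-up:
  U → 6
  γ[d; MAX(b)→g](U) → 4
  S → 3
  ρ[d/h](S) → 3
  ρ[g/e](ρ[d/h](S)) → 3
  π[d,g](ρ[g/e](ρ[d/h](S))) → 3
  (γ[d; MAX(b)→g](U) − π[d,g](ρ[g/e](ρ[d/h](S)))) → 4

|E| = 4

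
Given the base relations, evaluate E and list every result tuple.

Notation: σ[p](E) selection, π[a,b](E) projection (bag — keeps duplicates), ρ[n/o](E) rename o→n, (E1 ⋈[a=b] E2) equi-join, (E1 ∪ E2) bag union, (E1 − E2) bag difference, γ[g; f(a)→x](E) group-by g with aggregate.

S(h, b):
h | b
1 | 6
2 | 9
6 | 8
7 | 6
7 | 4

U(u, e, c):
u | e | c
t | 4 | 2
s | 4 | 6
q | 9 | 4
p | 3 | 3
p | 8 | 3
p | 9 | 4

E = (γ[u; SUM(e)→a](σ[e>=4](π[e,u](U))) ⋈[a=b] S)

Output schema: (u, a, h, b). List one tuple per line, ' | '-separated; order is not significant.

Subexpression sizes:
  U → 6
  π[e,u](U) → 6
  σ[e>=4](π[e,u](U)) → 5
  γ[u; SUM(e)→a](σ[e>=4](π[e,u](U))) → 4
  S → 5
  (γ[u; SUM(e)→a](σ[e>=4](π[e,u](U))) ⋈[a=b] S) → 3

== RESULT ==
u | a | h | b
q | 9 | 2 | 9
s | 4 | 7 | 4
t | 4 | 7 | 4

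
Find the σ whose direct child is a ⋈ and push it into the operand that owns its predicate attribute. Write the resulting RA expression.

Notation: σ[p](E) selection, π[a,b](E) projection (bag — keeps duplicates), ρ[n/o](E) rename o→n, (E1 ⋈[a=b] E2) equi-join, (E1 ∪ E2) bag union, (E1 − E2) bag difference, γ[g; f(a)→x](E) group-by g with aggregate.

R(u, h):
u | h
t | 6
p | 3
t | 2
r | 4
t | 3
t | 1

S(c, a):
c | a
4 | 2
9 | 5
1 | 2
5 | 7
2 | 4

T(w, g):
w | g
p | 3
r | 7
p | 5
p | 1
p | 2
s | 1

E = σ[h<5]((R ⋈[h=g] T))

σ filters on h, owned by the left side.
E' = (σ[h<5](R) ⋈[h=g] T)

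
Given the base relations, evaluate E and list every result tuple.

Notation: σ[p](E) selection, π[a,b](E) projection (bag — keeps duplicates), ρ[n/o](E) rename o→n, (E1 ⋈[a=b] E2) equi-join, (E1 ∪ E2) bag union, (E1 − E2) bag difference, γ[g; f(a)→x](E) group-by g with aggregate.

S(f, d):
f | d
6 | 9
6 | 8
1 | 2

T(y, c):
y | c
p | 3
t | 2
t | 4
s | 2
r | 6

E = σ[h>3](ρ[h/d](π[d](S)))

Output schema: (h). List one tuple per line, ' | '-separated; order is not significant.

Stepwise |·|:
  S → 3
  π[d](S) → 3
  ρ[h/d](π[d](S)) → 3
  σ[h>3](ρ[h/d](π[d](S))) → 2

== RESULT ==
h
8
9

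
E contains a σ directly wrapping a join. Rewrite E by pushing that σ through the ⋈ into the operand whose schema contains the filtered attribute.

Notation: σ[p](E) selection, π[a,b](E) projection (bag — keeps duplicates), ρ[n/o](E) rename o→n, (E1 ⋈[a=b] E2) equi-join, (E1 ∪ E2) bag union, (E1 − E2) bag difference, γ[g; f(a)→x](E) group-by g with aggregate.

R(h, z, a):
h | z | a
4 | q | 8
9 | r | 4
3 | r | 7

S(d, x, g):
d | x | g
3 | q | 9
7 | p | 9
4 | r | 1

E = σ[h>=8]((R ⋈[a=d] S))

σ filters on h, owned by the left side.
E' = (σ[h>=8](R) ⋈[a=d] S)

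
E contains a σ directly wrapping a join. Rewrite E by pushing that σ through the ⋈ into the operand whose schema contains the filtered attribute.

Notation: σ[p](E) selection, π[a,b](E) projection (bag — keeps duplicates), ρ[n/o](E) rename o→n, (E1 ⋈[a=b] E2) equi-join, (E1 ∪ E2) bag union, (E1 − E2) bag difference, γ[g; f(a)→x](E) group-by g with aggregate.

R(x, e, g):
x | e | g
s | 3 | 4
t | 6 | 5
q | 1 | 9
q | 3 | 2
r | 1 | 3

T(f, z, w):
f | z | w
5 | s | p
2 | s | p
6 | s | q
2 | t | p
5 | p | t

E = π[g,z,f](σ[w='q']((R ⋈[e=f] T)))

σ filters on w, owned by the right side.
E' = π[g,z,f]((R ⋈[e=f] σ[w='q'](T)))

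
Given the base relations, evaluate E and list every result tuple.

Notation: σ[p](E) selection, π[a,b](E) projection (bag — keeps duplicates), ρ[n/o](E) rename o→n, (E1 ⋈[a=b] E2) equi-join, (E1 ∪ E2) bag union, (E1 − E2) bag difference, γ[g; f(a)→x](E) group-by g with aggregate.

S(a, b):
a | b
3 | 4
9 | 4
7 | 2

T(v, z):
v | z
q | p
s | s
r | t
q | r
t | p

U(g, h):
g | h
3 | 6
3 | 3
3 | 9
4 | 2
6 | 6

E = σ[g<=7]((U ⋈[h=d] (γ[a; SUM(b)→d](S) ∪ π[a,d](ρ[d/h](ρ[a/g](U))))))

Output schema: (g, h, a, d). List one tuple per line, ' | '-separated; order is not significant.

Stepwise |·|:
  U → 5
  S → 3
  γ[a; SUM(b)→d](S) → 3
  U → 5
  ρ[a/g](U) → 5
  ρ[d/h](ρ[a/g](U)) → 5
  π[a,d](ρ[d/h](ρ[a/g](U))) → 5
  (γ[a; SUM(b)→d](S) ∪ π[a,d](ρ[d/h](ρ[a/g](U)))) → 8
  (U ⋈[h=d] (γ[a; SUM(b)→d](S) ∪ π[a,d](ρ[d/h](ρ[a/g](U))))) → 8
  σ[g<=7]((U ⋈[h=d] (γ[a; SUM(b)→d](S) ∪ π[a,d](ρ[d/h](ρ[a/g](U)))))) → 8

== RESULT ==
g | h | a | d
3 | 3 | 3 | 3
3 | 6 | 3 | 6
3 | 6 | 6 | 6
3 | 9 | 3 | 9
4 | 2 | 4 | 2
4 | 2 | 7 | 2
6 | 6 | 3 | 6
6 | 6 | 6 | 6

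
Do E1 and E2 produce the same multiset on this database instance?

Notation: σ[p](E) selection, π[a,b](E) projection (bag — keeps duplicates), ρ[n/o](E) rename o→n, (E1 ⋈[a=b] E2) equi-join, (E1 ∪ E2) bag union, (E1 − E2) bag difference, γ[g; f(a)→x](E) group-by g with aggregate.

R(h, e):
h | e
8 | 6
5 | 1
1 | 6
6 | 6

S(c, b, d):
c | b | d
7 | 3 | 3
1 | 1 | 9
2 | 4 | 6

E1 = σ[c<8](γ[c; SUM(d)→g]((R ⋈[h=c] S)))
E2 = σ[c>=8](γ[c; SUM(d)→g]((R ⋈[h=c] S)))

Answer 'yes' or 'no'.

E1 row counts bottom-up:
  R → 4
  S → 3
  (R ⋈[h=c] S) → 1
  γ[c; SUM(d)→g]((R ⋈[h=c] S)) → 1
  σ[c<8](γ[c; SUM(d)→g]((R ⋈[h=c] S))) → 1
E2 row counts bottom-up:
  R → 4
  S → 3
  (R ⋈[h=c] S) → 1
  γ[c; SUM(d)→g]((R ⋈[h=c] S)) → 1
  σ[c>=8](γ[c; SUM(d)→g]((R ⋈[h=c] S))) → 0

E1 result:
c | g
1 | 9
E2 result:
c | g
(0 rows)
Witness: (1, 9) appears 1× in E1 but 0× in E2.

no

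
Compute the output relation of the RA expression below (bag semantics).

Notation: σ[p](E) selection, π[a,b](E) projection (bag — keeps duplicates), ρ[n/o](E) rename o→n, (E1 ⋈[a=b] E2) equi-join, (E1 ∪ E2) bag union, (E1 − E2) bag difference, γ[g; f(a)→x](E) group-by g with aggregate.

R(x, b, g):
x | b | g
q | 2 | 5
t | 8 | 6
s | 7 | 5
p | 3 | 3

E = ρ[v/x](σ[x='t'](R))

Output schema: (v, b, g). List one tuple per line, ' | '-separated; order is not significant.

Subexpression sizes:
  R → 4
  σ[x='t'](R) → 1
  ρ[v/x](σ[x='t'](R)) → 1

== RESULT ==
v | b | g
t | 8 | 6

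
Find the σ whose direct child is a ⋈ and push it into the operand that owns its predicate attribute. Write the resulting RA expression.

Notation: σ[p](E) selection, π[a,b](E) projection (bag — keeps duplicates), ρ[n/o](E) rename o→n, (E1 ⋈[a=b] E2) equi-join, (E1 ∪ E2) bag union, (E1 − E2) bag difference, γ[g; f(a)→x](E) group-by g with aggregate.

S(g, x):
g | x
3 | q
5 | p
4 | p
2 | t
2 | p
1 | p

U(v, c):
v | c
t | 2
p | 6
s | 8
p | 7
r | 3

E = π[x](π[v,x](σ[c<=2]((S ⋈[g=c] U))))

σ filters on c, owned by the right side.
E' = π[x](π[v,x]((S ⋈[g=c] σ[c<=2](U))))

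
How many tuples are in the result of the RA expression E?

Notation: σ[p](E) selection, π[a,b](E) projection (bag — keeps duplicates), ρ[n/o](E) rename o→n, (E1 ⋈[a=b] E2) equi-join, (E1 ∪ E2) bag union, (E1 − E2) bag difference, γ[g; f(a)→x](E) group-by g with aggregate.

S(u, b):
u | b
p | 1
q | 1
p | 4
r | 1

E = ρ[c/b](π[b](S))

Row counts bottom-up:
  S → 4
  π[b](S) → 4
  ρ[c/b](π[b](S)) → 4

|E| = 4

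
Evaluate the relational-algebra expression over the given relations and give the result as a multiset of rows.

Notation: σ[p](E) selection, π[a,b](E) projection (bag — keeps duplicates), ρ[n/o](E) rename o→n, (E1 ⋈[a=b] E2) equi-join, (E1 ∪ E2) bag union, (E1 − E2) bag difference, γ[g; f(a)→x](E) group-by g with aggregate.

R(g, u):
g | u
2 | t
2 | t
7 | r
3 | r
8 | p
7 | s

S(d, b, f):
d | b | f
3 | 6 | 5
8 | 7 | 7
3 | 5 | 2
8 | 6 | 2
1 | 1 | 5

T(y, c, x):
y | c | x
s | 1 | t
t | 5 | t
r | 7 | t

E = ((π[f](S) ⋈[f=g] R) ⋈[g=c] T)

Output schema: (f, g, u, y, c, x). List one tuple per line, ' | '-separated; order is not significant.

Stepwise |·|:
  S → 5
  π[f](S) → 5
  R → 6
  (π[f](S) ⋈[f=g] R) → 6
  T → 3
  ((π[f](S) ⋈[f=g] R) ⋈[g=c] T) → 2

== RESULT ==
f | g | u | y | c | x
7 | 7 | r | r | 7 | t
7 | 7 | s | r | 7 | t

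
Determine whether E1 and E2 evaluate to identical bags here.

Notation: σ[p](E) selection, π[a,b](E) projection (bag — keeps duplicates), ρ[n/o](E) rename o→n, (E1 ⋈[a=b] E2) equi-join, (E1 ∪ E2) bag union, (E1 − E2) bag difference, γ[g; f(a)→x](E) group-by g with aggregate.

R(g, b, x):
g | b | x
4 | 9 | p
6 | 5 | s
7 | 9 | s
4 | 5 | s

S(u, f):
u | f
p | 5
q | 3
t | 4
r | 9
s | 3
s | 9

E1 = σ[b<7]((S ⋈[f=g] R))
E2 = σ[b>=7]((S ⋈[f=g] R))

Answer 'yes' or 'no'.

E1 row counts bottom-up:
  S → 6
  R → 4
  (S ⋈[f=g] R) → 2
  σ[b<7]((S ⋈[f=g] R)) → 1
E2 row counts bottom-up:
  S → 6
  R → 4
  (S ⋈[f=g] R) → 2
  σ[b>=7]((S ⋈[f=g] R)) → 1

E1 result:
u | f | g | b | x
t | 4 | 4 | 5 | s
E2 result:
u | f | g | b | x
t | 4 | 4 | 9 | p
Witness: ('t', 4, 4, 9, 'p') appears 0× in E1 but 1× in E2.

no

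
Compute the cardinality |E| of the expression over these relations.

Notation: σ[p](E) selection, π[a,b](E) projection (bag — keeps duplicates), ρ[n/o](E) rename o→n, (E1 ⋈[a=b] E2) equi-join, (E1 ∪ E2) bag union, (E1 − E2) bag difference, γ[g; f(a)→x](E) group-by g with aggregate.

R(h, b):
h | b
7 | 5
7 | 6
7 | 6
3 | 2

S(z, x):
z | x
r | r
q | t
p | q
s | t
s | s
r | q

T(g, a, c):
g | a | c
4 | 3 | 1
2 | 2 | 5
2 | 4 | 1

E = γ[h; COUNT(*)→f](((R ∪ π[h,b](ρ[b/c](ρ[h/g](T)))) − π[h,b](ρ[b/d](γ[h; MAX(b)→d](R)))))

Row counts bottom-up:
  R → 4
  T → 3
  ρ[h/g](T) → 3
  ρ[b/c](ρ[h/g](T)) → 3
  π[h,b](ρ[b/c](ρ[h/g](T))) → 3
  (R ∪ π[h,b](ρ[b/c](ρ[h/g](T)))) → 7
  R → 4
  γ[h; MAX(b)→d](R) → 2
  ρ[b/d](γ[h; MAX(b)→d](R)) → 2
  π[h,b](ρ[b/d](γ[h; MAX(b)→d](R))) → 2
  ((R ∪ π[h,b](ρ[b/c](ρ[h/g](T)))) − π[h,b](ρ[b/d](γ[h; MAX(b)→d](R)))) → 5
  γ[h; COUNT(*)→f](((R ∪ π[h,b](ρ[b/c](ρ[h/g](T)))) − π[h,b](ρ[b/d](γ[h; MAX(b)→d](R))))) → 3

|E| = 3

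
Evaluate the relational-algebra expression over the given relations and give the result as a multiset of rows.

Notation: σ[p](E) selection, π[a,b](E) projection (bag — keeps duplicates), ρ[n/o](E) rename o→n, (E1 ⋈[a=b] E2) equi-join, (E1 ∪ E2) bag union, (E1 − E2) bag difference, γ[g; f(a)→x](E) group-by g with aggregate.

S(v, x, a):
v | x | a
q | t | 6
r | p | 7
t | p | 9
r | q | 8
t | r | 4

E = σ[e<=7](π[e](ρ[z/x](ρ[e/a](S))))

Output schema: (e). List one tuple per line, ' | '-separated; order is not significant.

Row counts bottom-up:
  S → 5
  ρ[e/a](S) → 5
  ρ[z/x](ρ[e/a](S)) → 5
  π[e](ρ[z/x](ρ[e/a](S))) → 5
  σ[e<=7](π[e](ρ[z/x](ρ[e/a](S)))) → 3

== RESULT ==
e
4
6
7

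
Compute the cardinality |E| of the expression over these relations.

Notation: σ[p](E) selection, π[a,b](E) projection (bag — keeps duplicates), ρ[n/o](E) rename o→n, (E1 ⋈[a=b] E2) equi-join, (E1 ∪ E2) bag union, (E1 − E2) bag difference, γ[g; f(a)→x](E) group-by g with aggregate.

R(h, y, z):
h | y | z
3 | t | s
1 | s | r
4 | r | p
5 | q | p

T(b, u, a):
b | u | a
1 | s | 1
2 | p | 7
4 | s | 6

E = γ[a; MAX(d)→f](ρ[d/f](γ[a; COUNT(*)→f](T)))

Stepwise |·|:
  T → 3
  γ[a; COUNT(*)→f](T) → 3
  ρ[d/f](γ[a; COUNT(*)→f](T)) → 3
  γ[a; MAX(d)→f](ρ[d/f](γ[a; COUNT(*)→f](T))) → 3

|E| = 3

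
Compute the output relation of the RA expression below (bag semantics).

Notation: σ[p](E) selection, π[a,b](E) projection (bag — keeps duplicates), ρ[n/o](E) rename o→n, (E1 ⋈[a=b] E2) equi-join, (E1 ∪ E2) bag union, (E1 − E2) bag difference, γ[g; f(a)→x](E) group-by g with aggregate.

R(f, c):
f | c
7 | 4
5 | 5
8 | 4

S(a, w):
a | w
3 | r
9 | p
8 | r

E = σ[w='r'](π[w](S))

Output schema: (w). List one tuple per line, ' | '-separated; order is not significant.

Subexpression sizes:
  S → 3
  π[w](S) → 3
  σ[w='r'](π[w](S)) → 2

== RESULT ==
w
r
r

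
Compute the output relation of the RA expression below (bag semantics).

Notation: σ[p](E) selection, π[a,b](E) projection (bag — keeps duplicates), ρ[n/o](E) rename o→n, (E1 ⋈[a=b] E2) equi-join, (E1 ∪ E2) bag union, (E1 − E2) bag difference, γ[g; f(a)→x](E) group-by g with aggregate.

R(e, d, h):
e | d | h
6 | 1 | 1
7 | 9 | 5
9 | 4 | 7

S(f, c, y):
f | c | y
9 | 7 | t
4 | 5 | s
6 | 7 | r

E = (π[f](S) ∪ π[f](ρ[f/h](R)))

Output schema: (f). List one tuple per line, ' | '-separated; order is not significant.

Row counts bottom-up:
  S → 3
  π[f](S) → 3
  R → 3
  ρ[f/h](R) → 3
  π[f](ρ[f/h](R)) → 3
  (π[f](S) ∪ π[f](ρ[f/h](R))) → 6

== RESULT ==
f
1
4
5
6
7
9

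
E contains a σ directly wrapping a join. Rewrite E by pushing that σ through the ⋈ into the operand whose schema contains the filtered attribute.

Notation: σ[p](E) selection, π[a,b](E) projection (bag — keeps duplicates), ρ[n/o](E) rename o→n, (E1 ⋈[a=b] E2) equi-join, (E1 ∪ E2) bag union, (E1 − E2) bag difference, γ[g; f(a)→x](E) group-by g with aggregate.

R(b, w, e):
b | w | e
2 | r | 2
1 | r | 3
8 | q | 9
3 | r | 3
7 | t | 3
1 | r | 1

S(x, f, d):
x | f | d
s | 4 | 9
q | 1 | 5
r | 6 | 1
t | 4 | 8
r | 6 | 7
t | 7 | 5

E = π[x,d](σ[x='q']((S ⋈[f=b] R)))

σ filters on x, owned by the left side.
E' = π[x,d]((σ[x='q'](S) ⋈[f=b] R))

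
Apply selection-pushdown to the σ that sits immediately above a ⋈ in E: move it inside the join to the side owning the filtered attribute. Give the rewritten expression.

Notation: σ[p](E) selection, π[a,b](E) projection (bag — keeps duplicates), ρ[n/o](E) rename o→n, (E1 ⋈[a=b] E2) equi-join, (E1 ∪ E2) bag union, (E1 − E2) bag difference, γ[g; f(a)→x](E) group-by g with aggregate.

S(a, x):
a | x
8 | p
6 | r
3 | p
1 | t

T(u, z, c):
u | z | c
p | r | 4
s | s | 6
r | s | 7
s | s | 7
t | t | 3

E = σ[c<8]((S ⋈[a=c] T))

σ filters on c, owned by the right side.
E' = (S ⋈[a=c] σ[c<8](T))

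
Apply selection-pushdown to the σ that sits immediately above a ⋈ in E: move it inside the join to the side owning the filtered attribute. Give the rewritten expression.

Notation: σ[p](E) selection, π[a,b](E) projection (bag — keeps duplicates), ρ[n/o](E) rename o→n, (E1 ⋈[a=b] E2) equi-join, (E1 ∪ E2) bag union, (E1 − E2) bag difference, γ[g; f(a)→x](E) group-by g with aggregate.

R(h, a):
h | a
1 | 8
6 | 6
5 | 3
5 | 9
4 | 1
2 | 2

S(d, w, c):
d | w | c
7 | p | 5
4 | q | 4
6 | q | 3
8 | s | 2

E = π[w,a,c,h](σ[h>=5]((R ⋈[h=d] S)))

σ filters on h, owned by the left side.
E' = π[w,a,c,h]((σ[h>=5](R) ⋈[h=d] S))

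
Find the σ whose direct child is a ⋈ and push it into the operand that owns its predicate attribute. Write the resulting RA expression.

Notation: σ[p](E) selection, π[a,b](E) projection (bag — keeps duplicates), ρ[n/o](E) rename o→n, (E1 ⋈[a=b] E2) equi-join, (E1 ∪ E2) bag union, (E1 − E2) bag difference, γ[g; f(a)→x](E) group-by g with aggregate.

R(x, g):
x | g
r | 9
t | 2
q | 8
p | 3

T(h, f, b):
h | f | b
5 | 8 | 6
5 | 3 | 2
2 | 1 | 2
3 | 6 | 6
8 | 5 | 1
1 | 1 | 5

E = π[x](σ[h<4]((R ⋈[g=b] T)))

σ filters on h, owned by the right side.
E' = π[x]((R ⋈[g=b] σ[h<4](T)))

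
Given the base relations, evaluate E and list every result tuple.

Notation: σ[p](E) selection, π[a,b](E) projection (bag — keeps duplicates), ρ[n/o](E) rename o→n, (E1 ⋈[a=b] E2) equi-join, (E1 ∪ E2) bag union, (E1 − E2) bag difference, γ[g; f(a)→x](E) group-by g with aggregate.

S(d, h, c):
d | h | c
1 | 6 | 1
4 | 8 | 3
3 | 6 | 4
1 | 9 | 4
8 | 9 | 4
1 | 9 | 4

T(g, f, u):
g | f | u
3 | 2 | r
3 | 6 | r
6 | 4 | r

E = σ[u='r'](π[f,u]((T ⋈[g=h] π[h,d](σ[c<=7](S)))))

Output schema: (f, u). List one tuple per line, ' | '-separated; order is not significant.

Row counts bottom-up:
  T → 3
  S → 6
  σ[c<=7](S) → 6
  π[h,d](σ[c<=7](S)) → 6
  (T ⋈[g=h] π[h,d](σ[c<=7](S))) → 2
  π[f,u]((T ⋈[g=h] π[h,d](σ[c<=7](S)))) → 2
  σ[u='r'](π[f,u]((T ⋈[g=h] π[h,d](σ[c<=7](S))))) → 2

== RESULT ==
f | u
4 | r
4 | r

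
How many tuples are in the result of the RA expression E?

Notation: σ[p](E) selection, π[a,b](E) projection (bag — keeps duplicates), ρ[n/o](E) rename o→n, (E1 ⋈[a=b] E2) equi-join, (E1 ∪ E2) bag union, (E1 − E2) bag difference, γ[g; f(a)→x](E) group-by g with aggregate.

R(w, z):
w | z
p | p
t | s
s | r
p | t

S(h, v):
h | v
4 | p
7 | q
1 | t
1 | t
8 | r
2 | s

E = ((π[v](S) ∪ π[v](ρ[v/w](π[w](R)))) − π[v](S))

Per-node cardinality:
  S → 6
  π[v](S) → 6
  R → 4
  π[w](R) → 4
  ρ[v/w](π[w](R)) → 4
  π[v](ρ[v/w](π[w](R))) → 4
  (π[v](S) ∪ π[v](ρ[v/w](π[w](R)))) → 10
  S → 6
  π[v](S) → 6
  ((π[v](S) ∪ π[v](ρ[v/w](π[w](R)))) − π[v](S)) → 4

|E| = 4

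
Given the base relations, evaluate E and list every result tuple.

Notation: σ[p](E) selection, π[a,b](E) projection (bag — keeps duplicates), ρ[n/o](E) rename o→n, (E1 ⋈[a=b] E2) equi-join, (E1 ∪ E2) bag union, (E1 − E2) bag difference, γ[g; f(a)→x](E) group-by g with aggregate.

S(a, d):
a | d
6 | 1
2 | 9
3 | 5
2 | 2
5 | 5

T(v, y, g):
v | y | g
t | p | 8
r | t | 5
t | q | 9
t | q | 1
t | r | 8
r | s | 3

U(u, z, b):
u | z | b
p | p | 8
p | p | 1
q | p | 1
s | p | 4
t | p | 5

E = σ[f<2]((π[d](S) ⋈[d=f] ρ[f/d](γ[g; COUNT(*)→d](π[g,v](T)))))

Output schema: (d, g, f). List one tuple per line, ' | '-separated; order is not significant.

Row counts bottom-up:
  S → 5
  π[d](S) → 5
  T → 6
  π[g,v](T) → 6
  γ[g; COUNT(*)→d](π[g,v](T)) → 5
  ρ[f/d](γ[g; COUNT(*)→d](π[g,v](T))) → 5
  (π[d](S) ⋈[d=f] ρ[f/d](γ[g; COUNT(*)→d](π[g,v](T)))) → 5
  σ[f<2]((π[d](S) ⋈[d=f] ρ[f/d](γ[g; COUNT(*)→d](π[g,v](T))))) → 4

== RESULT ==
d | g | f
1 | 1 | 1
1 | 3 | 1
1 | 5 | 1
1 | 9 | 1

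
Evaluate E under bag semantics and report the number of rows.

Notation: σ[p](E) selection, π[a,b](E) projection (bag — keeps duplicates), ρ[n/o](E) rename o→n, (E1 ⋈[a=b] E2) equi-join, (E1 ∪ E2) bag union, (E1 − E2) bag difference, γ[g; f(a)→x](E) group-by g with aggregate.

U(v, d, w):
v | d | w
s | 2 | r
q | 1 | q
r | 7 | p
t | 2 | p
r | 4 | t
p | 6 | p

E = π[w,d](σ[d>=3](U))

Subexpression sizes:
  U → 6
  σ[d>=3](U) → 3
  π[w,d](σ[d>=3](U)) → 3

|E| = 3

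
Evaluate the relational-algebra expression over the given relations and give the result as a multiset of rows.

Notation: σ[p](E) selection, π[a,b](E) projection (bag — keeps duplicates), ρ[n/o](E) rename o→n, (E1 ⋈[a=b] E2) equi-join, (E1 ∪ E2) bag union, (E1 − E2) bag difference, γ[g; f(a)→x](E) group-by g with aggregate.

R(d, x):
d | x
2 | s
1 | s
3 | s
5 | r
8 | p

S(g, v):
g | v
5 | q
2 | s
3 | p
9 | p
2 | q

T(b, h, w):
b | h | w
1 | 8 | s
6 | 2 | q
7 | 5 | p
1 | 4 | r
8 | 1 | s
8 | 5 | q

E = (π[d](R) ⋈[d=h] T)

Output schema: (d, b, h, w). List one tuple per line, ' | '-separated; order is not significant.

Row counts bottom-up:
  R → 5
  π[d](R) → 5
  T → 6
  (π[d](R) ⋈[d=h] T) → 5

== RESULT ==
d | b | h | w
1 | 8 | 1 | s
2 | 6 | 2 | q
5 | 7 | 5 | p
5 | 8 | 5 | q
8 | 1 | 8 | s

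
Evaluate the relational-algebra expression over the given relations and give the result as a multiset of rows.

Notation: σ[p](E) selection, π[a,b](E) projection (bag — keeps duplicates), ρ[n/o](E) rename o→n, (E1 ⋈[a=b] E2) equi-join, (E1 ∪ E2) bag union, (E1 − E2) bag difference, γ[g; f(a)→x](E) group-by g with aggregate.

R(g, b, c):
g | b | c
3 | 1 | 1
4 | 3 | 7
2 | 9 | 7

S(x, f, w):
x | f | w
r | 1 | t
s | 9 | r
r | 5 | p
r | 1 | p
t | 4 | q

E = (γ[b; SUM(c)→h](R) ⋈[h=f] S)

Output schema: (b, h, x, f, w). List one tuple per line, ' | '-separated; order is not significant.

Row counts bottom-up:
  R → 3
  γ[b; SUM(c)→h](R) → 3
  S → 5
  (γ[b; SUM(c)→h](R) ⋈[h=f] S) → 2

== RESULT ==
b | h | x | f | w
1 | 1 | r | 1 | p
1 | 1 | r | 1 | t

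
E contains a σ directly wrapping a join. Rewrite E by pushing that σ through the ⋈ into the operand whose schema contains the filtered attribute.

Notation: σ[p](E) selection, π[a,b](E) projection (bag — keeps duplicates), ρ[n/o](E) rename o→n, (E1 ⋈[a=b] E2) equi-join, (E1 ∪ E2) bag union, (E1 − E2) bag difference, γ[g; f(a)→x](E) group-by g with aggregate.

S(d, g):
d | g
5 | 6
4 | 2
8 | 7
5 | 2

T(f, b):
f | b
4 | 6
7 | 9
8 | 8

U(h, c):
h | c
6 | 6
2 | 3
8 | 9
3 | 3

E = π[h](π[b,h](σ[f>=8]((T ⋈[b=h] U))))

σ filters on f, owned by the left side.
E' = π[h](π[b,h]((σ[f>=8](T) ⋈[b=h] U)))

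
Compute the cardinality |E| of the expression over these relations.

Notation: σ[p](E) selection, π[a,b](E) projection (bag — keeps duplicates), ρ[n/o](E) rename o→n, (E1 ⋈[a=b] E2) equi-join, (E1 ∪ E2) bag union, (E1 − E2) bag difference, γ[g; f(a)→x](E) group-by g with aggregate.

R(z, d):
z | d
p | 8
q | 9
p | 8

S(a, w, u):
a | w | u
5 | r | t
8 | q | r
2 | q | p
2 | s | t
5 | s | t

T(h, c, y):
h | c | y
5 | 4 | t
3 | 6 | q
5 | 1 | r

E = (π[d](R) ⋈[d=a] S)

Row counts bottom-up:
  R → 3
  π[d](R) → 3
  S → 5
  (π[d](R) ⋈[d=a] S) → 2

|E| = 2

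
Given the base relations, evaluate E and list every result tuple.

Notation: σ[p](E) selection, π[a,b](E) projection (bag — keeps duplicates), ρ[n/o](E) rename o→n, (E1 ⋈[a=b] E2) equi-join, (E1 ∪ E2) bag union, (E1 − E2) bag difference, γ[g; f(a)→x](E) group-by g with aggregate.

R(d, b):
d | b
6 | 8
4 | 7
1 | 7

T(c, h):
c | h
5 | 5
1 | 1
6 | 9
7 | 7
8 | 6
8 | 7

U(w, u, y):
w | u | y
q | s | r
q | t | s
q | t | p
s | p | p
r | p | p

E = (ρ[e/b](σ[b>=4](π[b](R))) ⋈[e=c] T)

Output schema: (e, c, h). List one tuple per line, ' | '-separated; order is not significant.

Row counts bottom-up:
  R → 3
  π[b](R) → 3
  σ[b>=4](π[b](R)) → 3
  ρ[e/b](σ[b>=4](π[b](R))) → 3
  T → 6
  (ρ[e/b](σ[b>=4](π[b](R))) ⋈[e=c] T) → 4

== RESULT ==
e | c | h
7 | 7 | 7
7 | 7 | 7
8 | 8 | 6
8 | 8 | 7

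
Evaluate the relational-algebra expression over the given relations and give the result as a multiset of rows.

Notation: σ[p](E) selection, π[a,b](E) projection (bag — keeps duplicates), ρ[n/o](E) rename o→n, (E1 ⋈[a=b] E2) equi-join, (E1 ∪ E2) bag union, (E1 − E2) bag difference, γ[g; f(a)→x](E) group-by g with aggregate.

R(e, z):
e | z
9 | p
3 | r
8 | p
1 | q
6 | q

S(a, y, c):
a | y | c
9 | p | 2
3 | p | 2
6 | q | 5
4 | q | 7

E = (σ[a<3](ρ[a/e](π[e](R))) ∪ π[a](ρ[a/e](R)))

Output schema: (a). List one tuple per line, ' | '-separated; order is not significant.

Subexpression sizes:
  R → 5
  π[e](R) → 5
  ρ[a/e](π[e](R)) → 5
  σ[a<3](ρ[a/e](π[e](R))) → 1
  R → 5
  ρ[a/e](R) → 5
  π[a](ρ[a/e](R)) → 5
  (σ[a<3](ρ[a/e](π[e](R))) ∪ π[a](ρ[a/e](R))) → 6

== RESULT ==
a
1
1
3
6
8
9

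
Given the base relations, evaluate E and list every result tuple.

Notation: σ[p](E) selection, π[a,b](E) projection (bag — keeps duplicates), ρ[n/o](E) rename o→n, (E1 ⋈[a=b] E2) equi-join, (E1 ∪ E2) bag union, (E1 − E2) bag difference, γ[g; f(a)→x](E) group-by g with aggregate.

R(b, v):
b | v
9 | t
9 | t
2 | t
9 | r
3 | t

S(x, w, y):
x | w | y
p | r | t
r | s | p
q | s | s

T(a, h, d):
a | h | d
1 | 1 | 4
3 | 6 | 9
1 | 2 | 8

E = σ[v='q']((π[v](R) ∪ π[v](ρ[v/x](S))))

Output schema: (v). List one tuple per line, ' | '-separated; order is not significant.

Per-node cardinality:
  R → 5
  π[v](R) → 5
  S → 3
  ρ[v/x](S) → 3
  π[v](ρ[v/x](S)) → 3
  (π[v](R) ∪ π[v](ρ[v/x](S))) → 8
  σ[v='q']((π[v](R) ∪ π[v](ρ[v/x](S)))) → 1

== RESULT ==
v
q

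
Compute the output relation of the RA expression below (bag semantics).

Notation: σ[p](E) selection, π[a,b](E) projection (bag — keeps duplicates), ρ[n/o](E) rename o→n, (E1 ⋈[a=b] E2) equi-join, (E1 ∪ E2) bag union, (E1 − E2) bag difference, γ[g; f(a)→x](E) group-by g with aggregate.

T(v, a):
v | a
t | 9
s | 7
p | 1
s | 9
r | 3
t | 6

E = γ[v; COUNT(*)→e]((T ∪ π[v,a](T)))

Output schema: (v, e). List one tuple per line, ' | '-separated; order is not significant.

Stepwise |·|:
  T → 6
  T → 6
  π[v,a](T) → 6
  (T ∪ π[v,a](T)) → 12
  γ[v; COUNT(*)→e]((T ∪ π[v,a](T))) → 4

== RESULT ==
v | e
p | 2
r | 2
s | 4
t | 4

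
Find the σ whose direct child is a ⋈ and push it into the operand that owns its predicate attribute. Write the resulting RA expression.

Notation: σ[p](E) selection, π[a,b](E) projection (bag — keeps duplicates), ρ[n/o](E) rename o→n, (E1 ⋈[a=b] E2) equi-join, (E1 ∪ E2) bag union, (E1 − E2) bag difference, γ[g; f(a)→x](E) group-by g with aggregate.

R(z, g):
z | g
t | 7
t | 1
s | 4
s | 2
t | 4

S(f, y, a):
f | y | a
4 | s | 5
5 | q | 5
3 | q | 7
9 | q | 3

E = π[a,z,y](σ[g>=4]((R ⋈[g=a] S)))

σ filters on g, owned by the left side.
E' = π[a,z,y]((σ[g>=4](R) ⋈[g=a] S))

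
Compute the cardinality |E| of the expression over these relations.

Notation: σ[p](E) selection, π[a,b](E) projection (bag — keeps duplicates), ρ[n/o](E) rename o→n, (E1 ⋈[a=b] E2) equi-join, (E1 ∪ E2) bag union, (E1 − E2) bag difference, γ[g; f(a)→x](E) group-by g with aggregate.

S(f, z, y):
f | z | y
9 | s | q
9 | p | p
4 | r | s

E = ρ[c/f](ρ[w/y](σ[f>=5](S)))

Subexpression sizes:
  S → 3
  σ[f>=5](S) → 2
  ρ[w/y](σ[f>=5](S)) → 2
  ρ[c/f](ρ[w/y](σ[f>=5](S))) → 2

|E| = 2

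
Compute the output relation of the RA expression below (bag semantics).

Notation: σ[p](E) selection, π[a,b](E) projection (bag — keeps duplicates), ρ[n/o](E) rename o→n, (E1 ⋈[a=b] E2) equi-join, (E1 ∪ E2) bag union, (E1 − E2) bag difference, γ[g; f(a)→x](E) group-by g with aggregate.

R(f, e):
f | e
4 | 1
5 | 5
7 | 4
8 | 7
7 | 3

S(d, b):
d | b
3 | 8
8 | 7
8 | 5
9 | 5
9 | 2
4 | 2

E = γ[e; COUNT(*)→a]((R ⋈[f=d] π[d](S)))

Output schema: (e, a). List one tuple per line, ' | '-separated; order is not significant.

Subexpression sizes:
  R → 5
  S → 6
  π[d](S) → 6
  (R ⋈[f=d] π[d](S)) → 3
  γ[e; COUNT(*)→a]((R ⋈[f=d] π[d](S))) → 2

== RESULT ==
e | a
1 | 1
7 | 2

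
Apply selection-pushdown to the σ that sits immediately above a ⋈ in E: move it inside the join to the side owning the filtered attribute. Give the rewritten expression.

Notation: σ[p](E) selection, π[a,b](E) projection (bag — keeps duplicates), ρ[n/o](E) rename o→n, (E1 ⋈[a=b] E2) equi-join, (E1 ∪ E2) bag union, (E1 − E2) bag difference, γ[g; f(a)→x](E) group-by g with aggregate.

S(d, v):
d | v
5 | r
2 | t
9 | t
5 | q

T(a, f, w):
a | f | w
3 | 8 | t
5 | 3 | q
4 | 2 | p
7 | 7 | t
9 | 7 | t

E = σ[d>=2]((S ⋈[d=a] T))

σ filters on d, owned by the left side.
E' = (σ[d>=2](S) ⋈[d=a] T)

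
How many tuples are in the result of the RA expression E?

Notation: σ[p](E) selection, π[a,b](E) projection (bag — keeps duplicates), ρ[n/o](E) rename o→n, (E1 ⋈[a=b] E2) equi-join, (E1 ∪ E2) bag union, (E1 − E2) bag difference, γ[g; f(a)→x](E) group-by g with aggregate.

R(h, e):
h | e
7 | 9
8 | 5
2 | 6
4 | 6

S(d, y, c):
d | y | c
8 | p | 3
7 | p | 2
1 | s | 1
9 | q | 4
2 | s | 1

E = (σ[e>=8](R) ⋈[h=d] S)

Per-node cardinality:
  R → 4
  σ[e>=8](R) → 1
  S → 5
  (σ[e>=8](R) ⋈[h=d] S) → 1

|E| = 1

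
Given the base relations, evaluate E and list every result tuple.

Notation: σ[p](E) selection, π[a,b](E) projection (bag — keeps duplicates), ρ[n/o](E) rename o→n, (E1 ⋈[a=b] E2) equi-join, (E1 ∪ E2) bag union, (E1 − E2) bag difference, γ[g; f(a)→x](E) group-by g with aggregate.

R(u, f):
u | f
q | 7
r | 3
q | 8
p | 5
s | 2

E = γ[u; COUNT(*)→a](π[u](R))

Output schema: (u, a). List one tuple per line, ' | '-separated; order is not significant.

Subexpression sizes:
  R → 5
  π[u](R) → 5
  γ[u; COUNT(*)→a](π[u](R)) → 4

== RESULT ==
u | a
p | 1
q | 2
r | 1
s | 1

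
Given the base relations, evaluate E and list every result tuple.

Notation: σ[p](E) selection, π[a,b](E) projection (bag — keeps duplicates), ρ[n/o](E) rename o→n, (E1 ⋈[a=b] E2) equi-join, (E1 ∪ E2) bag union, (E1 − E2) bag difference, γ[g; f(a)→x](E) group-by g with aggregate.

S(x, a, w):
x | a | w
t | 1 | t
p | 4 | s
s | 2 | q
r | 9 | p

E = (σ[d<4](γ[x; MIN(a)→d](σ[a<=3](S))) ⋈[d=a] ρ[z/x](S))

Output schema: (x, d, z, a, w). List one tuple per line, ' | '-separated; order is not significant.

Stepwise |·|:
  S → 4
  σ[a<=3](S) → 2
  γ[x; MIN(a)→d](σ[a<=3](S)) → 2
  σ[d<4](γ[x; MIN(a)→d](σ[a<=3](S))) → 2
  S → 4
  ρ[z/x](S) → 4
  (σ[d<4](γ[x; MIN(a)→d](σ[a<=3](S))) ⋈[d=a] ρ[z/x](S)) → 2

== RESULT ==
x | d | z | a | w
s | 2 | s | 2 | q
t | 1 | t | 1 | t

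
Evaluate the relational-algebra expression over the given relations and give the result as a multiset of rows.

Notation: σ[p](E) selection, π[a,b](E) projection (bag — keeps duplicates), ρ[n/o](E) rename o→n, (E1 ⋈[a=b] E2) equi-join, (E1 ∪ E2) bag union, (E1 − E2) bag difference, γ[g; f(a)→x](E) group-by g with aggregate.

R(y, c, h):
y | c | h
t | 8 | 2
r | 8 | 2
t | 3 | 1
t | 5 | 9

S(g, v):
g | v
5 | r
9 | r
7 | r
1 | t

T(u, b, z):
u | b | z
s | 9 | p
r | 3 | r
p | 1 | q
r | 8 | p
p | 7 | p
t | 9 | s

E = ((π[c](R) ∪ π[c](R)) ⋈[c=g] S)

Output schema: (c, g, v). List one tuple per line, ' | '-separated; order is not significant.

Stepwise |·|:
  R → 4
  π[c](R) → 4
  R → 4
  π[c](R) → 4
  (π[c](R) ∪ π[c](R)) → 8
  S → 4
  ((π[c](R) ∪ π[c](R)) ⋈[c=g] S) → 2

== RESULT ==
c | g | v
5 | 5 | r
5 | 5 | r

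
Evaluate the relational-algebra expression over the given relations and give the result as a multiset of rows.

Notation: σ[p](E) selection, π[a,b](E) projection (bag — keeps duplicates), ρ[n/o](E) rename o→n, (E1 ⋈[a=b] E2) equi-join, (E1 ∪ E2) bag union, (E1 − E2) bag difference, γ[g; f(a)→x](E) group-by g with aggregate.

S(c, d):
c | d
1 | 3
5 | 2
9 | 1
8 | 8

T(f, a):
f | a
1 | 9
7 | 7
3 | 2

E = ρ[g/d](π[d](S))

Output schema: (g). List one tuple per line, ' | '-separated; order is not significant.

Subexpression sizes:
  S → 4
  π[d](S) → 4
  ρ[g/d](π[d](S)) → 4

== RESULT ==
g
1
2
3
8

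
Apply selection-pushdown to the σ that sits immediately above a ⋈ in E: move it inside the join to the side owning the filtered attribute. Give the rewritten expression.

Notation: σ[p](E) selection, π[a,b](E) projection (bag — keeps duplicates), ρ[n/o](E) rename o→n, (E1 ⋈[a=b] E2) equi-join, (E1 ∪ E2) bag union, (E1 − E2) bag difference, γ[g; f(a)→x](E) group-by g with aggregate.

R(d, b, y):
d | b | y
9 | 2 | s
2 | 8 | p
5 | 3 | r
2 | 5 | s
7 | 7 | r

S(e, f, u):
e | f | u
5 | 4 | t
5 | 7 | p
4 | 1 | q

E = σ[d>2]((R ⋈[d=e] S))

σ filters on d, owned by the left side.
E' = (σ[d>2](R) ⋈[d=e] S)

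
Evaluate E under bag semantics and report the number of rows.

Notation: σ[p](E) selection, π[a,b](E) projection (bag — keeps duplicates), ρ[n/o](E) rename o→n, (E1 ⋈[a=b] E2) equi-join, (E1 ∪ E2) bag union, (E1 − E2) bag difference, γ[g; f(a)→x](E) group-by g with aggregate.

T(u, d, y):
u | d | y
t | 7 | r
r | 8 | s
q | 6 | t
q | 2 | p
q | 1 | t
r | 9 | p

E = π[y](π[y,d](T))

Per-node cardinality:
  T → 6
  π[y,d](T) → 6
  π[y](π[y,d](T)) → 6

|E| = 6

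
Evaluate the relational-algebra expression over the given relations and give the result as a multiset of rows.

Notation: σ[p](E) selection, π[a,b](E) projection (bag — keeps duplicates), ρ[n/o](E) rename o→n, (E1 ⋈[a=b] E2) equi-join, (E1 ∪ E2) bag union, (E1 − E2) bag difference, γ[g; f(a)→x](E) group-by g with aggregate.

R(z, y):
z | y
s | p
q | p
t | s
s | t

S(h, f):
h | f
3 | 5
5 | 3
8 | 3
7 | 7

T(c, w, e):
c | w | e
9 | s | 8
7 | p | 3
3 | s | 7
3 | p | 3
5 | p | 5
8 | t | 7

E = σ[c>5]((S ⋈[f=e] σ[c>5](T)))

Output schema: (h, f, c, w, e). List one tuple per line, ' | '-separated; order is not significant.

Per-node cardinality:
  S → 4
  T → 6
  σ[c>5](T) → 3
  (S ⋈[f=e] σ[c>5](T)) → 3
  σ[c>5]((S ⋈[f=e] σ[c>5](T))) → 3

== RESULT ==
h | f | c | w | e
5 | 3 | 7 | p | 3
7 | 7 | 8 | t | 7
8 | 3 | 7 | p | 3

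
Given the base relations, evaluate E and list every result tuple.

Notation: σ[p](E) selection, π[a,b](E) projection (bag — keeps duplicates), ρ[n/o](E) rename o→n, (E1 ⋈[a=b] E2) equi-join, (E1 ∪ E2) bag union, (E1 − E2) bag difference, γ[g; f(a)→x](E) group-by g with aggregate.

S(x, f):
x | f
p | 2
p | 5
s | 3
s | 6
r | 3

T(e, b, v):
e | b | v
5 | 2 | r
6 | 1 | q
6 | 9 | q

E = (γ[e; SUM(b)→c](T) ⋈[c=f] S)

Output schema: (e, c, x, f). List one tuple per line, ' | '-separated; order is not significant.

Per-node cardinality:
  T → 3
  γ[e; SUM(b)→c](T) → 2
  S → 5
  (γ[e; SUM(b)→c](T) ⋈[c=f] S) → 1

== RESULT ==
e | c | x | f
5 | 2 | p | 2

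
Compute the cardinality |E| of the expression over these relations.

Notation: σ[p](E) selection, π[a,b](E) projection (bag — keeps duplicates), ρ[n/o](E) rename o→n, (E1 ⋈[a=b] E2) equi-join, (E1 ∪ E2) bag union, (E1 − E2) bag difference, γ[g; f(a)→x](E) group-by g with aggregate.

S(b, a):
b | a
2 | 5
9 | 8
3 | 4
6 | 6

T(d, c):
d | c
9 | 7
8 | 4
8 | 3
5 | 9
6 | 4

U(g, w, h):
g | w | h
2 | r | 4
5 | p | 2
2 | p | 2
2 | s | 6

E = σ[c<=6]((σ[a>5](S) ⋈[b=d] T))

Per-node cardinality:
  S → 4
  σ[a>5](S) → 2
  T → 5
  (σ[a>5](S) ⋈[b=d] T) → 2
  σ[c<=6]((σ[a>5](S) ⋈[b=d] T)) → 1

|E| = 1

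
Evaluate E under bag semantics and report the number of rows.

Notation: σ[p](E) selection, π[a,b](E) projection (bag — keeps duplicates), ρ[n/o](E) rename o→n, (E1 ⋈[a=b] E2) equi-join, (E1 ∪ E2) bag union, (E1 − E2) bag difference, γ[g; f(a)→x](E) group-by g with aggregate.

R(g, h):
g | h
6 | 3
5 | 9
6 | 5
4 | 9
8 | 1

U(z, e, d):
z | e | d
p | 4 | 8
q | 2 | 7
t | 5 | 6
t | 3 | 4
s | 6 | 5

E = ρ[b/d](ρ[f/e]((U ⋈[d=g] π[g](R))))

Stepwise |·|:
  U → 5
  R → 5
  π[g](R) → 5
  (U ⋈[d=g] π[g](R)) → 5
  ρ[f/e]((U ⋈[d=g] π[g](R))) → 5
  ρ[b/d](ρ[f/e]((U ⋈[d=g] π[g](R)))) → 5

|E| = 5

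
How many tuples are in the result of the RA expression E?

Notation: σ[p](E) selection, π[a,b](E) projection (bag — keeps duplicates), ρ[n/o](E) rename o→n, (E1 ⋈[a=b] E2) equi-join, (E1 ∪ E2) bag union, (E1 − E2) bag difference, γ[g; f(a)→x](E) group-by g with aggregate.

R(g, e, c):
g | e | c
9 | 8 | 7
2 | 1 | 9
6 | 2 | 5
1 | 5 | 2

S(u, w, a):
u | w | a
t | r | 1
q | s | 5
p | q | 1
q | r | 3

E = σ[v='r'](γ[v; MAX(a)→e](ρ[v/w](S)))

Subexpression sizes:
  S → 4
  ρ[v/w](S) → 4
  γ[v; MAX(a)→e](ρ[v/w](S)) → 3
  σ[v='r'](γ[v; MAX(a)→e](ρ[v/w](S))) → 1

|E| = 1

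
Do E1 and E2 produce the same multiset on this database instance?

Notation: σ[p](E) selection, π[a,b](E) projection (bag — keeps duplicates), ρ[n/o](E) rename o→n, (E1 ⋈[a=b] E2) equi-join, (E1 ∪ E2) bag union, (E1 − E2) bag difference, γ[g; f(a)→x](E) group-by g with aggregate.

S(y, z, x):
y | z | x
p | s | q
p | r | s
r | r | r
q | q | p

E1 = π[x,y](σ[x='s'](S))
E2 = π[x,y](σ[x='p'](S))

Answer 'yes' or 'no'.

E1 row counts bottom-up:
  S → 4
  σ[x='s'](S) → 1
  π[x,y](σ[x='s'](S)) → 1
E2 row counts bottom-up:
  S → 4
  σ[x='p'](S) → 1
  π[x,y](σ[x='p'](S)) → 1

E1 result:
x | y
s | p
E2 result:
x | y
p | q
Witness: ('s', 'p') appears 1× in E1 but 0× in E2.

no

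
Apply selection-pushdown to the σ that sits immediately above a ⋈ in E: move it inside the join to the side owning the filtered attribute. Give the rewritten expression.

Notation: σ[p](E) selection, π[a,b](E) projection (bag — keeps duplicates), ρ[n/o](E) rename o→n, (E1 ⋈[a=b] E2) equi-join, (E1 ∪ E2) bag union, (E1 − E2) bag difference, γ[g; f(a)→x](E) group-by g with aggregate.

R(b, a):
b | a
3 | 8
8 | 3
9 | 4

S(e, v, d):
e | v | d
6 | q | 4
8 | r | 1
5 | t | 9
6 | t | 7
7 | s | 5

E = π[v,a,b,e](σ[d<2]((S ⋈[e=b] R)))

σ filters on d, owned by the left side.
E' = π[v,a,b,e]((σ[d<2](S) ⋈[e=b] R))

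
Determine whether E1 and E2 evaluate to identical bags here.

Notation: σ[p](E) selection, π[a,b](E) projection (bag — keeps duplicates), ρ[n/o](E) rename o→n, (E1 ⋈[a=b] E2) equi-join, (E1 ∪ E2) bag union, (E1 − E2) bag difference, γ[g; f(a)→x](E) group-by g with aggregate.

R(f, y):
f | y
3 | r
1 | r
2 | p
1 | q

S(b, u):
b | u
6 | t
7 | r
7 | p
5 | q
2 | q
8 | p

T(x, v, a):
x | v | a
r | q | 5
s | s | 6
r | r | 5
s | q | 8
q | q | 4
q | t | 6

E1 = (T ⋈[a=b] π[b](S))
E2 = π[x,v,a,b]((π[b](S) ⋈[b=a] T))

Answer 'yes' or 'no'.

E1 row counts bottom-up:
  T → 6
  S → 6
  π[b](S) → 6
  (T ⋈[a=b] π[b](S)) → 5
E2 row counts bottom-up:
  S → 6
  π[b](S) → 6
  T → 6
  (π[b](S) ⋈[b=a] T) → 5
  π[x,v,a,b]((π[b](S) ⋈[b=a] T)) → 5

E1 and E2 produce the same multiset:
x | v | a | b
q | t | 6 | 6
r | q | 5 | 5
r | r | 5 | 5
s | q | 8 | 8
s | s | 6 | 6

yes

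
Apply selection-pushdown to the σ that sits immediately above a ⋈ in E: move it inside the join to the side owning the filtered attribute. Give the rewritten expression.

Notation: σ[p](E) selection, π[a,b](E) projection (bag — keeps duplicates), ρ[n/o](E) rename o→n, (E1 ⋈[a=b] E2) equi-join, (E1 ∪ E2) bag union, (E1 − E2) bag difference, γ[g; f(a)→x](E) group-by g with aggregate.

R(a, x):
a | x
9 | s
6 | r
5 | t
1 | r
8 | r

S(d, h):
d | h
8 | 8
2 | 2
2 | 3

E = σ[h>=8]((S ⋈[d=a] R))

σ filters on h, owned by the left side.
E' = (σ[h>=8](S) ⋈[d=a] R)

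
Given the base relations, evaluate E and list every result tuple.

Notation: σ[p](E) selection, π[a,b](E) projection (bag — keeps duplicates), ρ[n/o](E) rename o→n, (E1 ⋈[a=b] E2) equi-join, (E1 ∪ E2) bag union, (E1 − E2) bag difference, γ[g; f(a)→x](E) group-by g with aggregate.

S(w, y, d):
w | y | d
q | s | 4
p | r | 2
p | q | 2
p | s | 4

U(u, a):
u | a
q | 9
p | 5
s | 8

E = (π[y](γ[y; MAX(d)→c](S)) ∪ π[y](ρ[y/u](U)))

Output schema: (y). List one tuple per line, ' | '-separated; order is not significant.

Stepwise |·|:
  S → 4
  γ[y; MAX(d)→c](S) → 3
  π[y](γ[y; MAX(d)→c](S)) → 3
  U → 3
  ρ[y/u](U) → 3
  π[y](ρ[y/u](U)) → 3
  (π[y](γ[y; MAX(d)→c](S)) ∪ π[y](ρ[y/u](U))) → 6

== RESULT ==
y
p
q
q
r
s
s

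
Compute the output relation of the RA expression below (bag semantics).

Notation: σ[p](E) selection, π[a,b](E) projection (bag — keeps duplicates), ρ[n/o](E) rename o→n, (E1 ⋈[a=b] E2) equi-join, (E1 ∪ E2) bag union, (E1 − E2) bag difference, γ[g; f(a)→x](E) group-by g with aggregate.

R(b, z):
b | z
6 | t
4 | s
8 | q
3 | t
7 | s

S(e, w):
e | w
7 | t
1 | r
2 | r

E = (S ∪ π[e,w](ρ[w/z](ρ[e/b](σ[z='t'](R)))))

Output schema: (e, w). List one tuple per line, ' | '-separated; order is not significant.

Subexpression sizes:
  S → 3
  R → 5
  σ[z='t'](R) → 2
  ρ[e/b](σ[z='t'](R)) → 2
  ρ[w/z](ρ[e/b](σ[z='t'](R))) → 2
  π[e,w](ρ[w/z](ρ[e/b](σ[z='t'](R)))) → 2
  (S ∪ π[e,w](ρ[w/z](ρ[e/b](σ[z='t'](R))))) → 5

== RESULT ==
e | w
1 | r
2 | r
3 | t
6 | t
7 | t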